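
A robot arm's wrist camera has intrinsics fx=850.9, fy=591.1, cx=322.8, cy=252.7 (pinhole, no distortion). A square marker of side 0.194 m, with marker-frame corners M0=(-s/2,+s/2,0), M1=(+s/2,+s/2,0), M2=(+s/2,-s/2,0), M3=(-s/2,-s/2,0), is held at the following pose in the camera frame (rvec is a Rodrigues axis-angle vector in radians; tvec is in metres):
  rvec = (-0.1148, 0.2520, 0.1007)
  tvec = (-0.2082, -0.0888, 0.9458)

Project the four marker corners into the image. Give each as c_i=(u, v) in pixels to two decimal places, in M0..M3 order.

Intrinsics K: fx=850.9, fy=591.1, cx=322.8, cy=252.7
Marker side s = 0.194 m; corners in marker frame (Z=0):
  M0 = (-0.0970, +0.0970, 0)
  M1 = (+0.0970, +0.0970, 0)
  M2 = (+0.0970, -0.0970, 0)
  M3 = (-0.0970, -0.0970, 0)
rvec = (-0.1148, 0.2520, 0.1007), |rvec| = θ = 0.29466 rad = 16.883°
Rodrigues: sinθ=0.29041, 1−cosθ=0.04310; R = I + sinθ·[k]× + (1−cosθ)·[k]×²:
    [+0.96344 -0.11361 +0.24263]
    [+0.08489 +0.98842 +0.12574]
    [-0.25411 -0.10055 +0.96194]
t = (-0.2082, -0.0888, 0.9458) m
M0: Pc = R·M0+t = (-0.31267, -0.00116, +0.96070); u = 850.9·(-0.31267)/0.96070 + 322.8 = 45.8605, v = 591.1·(-0.00116)/0.96070 + 252.7 = 251.9881
M1: Pc = R·M1+t = (-0.12577, +0.01531, +0.91140); u = 850.9·(-0.12577)/0.91140 + 322.8 = 205.3822, v = 591.1·(+0.01531)/0.91140 + 252.7 = 262.6304
M2: Pc = R·M2+t = (-0.10373, -0.17644, +0.93090); u = 850.9·(-0.10373)/0.93090 + 322.8 = 227.9887, v = 591.1·(-0.17644)/0.93090 + 252.7 = 140.6634
M3: Pc = R·M3+t = (-0.29063, -0.19291, +0.98020); u = 850.9·(-0.29063)/0.98020 + 322.8 = 70.5046, v = 591.1·(-0.19291)/0.98020 + 252.7 = 136.3669

c0=(45.86, 251.99) c1=(205.38, 262.63) c2=(227.99, 140.66) c3=(70.50, 136.37)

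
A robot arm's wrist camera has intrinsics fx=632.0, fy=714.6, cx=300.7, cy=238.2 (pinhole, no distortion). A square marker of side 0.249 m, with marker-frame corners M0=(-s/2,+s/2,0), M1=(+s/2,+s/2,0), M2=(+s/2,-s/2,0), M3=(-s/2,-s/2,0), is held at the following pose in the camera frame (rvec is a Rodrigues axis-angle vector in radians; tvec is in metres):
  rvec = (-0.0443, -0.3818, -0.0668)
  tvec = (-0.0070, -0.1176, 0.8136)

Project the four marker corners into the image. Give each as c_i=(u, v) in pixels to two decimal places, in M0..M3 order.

Intrinsics K: fx=632.0, fy=714.6, cx=300.7, cy=238.2
Marker side s = 0.249 m; corners in marker frame (Z=0):
  M0 = (-0.1245, +0.1245, 0)
  M1 = (+0.1245, +0.1245, 0)
  M2 = (+0.1245, -0.1245, 0)
  M3 = (-0.1245, -0.1245, 0)
rvec = (-0.0443, -0.3818, -0.0668), |rvec| = θ = 0.39012 rad = 22.352°
Rodrigues: sinθ=0.38030, 1−cosθ=0.07514; R = I + sinθ·[k]× + (1−cosθ)·[k]×²:
    [+0.92583 +0.07347 -0.37073]
    [-0.05677 +0.99683 +0.05578]
    [+0.37365 -0.03059 +0.92707]
t = (-0.0070, -0.1176, 0.8136) m
M0: Pc = R·M0+t = (-0.11312, +0.01357, +0.76327); u = 632.0·(-0.11312)/0.76327 + 300.7 = 207.0357, v = 714.6·(+0.01357)/0.76327 + 238.2 = 250.9073
M1: Pc = R·M1+t = (+0.11741, -0.00056, +0.85631); u = 632.0·(+0.11741)/0.85631 + 300.7 = 387.3565, v = 714.6·(-0.00056)/0.85631 + 238.2 = 237.7306
M2: Pc = R·M2+t = (+0.09912, -0.24877, +0.86393); u = 632.0·(+0.09912)/0.86393 + 300.7 = 373.2098, v = 714.6·(-0.24877)/0.86393 + 238.2 = 32.4271
M3: Pc = R·M3+t = (-0.13141, -0.23464, +0.77089); u = 632.0·(-0.13141)/0.77089 + 300.7 = 192.9636, v = 714.6·(-0.23464)/0.77089 + 238.2 = 20.6955

c0=(207.04, 250.91) c1=(387.36, 237.73) c2=(373.21, 32.43) c3=(192.96, 20.70)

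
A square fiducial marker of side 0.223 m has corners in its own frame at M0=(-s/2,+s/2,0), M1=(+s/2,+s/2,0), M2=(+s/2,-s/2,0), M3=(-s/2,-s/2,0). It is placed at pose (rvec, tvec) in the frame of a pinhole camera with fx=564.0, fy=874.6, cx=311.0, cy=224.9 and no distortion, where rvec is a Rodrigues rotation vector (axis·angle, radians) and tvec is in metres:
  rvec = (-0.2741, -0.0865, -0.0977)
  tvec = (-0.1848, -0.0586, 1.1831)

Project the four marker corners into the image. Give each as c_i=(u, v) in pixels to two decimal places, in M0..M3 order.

Intrinsics K: fx=564.0, fy=874.6, cx=311.0, cy=224.9
Marker side s = 0.223 m; corners in marker frame (Z=0):
  M0 = (-0.1115, +0.1115, 0)
  M1 = (+0.1115, +0.1115, 0)
  M2 = (+0.1115, -0.1115, 0)
  M3 = (-0.1115, -0.1115, 0)
rvec = (-0.2741, -0.0865, -0.0977), |rvec| = θ = 0.30358 rad = 17.394°
Rodrigues: sinθ=0.29893, 1−cosθ=0.04573; R = I + sinθ·[k]× + (1−cosθ)·[k]×²:
    [+0.99155 +0.10797 -0.07189]
    [-0.08444 +0.95799 +0.27410]
    [+0.09846 -0.26572 +0.95901]
t = (-0.1848, -0.0586, 1.1831) m
M0: Pc = R·M0+t = (-0.28332, +0.05763, +1.14249); u = 564.0·(-0.28332)/1.14249 + 311.0 = 171.1375, v = 874.6·(+0.05763)/1.14249 + 224.9 = 269.0174
M1: Pc = R·M1+t = (-0.06220, +0.03880, +1.16445); u = 564.0·(-0.06220)/1.16445 + 311.0 = 280.8719, v = 874.6·(+0.03880)/1.16445 + 224.9 = 254.0421
M2: Pc = R·M2+t = (-0.08628, -0.17483, +1.22371); u = 564.0·(-0.08628)/1.22371 + 311.0 = 271.2337, v = 874.6·(-0.17483)/1.22371 + 224.9 = 99.9460
M3: Pc = R·M3+t = (-0.30740, -0.15600, +1.20175); u = 564.0·(-0.30740)/1.20175 + 311.0 = 166.7338, v = 874.6·(-0.15600)/1.20175 + 224.9 = 111.3673

c0=(171.14, 269.02) c1=(280.87, 254.04) c2=(271.23, 99.95) c3=(166.73, 111.37)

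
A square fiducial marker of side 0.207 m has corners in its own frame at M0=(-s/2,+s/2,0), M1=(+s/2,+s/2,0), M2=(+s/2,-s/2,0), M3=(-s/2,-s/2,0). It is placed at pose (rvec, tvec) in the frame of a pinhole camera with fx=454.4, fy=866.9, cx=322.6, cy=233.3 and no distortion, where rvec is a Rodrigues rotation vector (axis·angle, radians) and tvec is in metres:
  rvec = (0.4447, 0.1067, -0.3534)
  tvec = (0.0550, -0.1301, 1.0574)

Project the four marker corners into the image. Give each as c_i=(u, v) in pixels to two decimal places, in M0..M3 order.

Intrinsics K: fx=454.4, fy=866.9, cx=322.6, cy=233.3
Marker side s = 0.207 m; corners in marker frame (Z=0):
  M0 = (-0.1035, +0.1035, 0)
  M1 = (+0.1035, +0.1035, 0)
  M2 = (+0.1035, -0.1035, 0)
  M3 = (-0.1035, -0.1035, 0)
rvec = (0.4447, 0.1067, -0.3534), |rvec| = θ = 0.57796 rad = 33.115°
Rodrigues: sinθ=0.54631, 1−cosθ=0.16242; R = I + sinθ·[k]× + (1−cosθ)·[k]×²:
    [+0.93374 +0.35712 +0.02444]
    [-0.31098 +0.84312 -0.43869]
    [-0.17727 +0.40202 +0.89831]
t = (0.0550, -0.1301, 1.0574) m
M0: Pc = R·M0+t = (-0.00468, -0.01065, +1.11736); u = 454.4·(-0.00468)/1.11736 + 322.6 = 320.6969, v = 866.9·(-0.01065)/1.11736 + 233.3 = 225.0364
M1: Pc = R·M1+t = (+0.18860, -0.07502, +1.08066); u = 454.4·(+0.18860)/1.08066 + 322.6 = 401.9049, v = 866.9·(-0.07502)/1.08066 + 233.3 = 173.1163
M2: Pc = R·M2+t = (+0.11468, -0.24955, +0.99744); u = 454.4·(+0.11468)/0.99744 + 322.6 = 374.8440, v = 866.9·(-0.24955)/0.99744 + 233.3 = 16.4115
M3: Pc = R·M3+t = (-0.07860, -0.18518, +1.03414); u = 454.4·(-0.07860)/1.03414 + 322.6 = 288.0614, v = 866.9·(-0.18518)/1.03414 + 233.3 = 78.0702

c0=(320.70, 225.04) c1=(401.90, 173.12) c2=(374.84, 16.41) c3=(288.06, 78.07)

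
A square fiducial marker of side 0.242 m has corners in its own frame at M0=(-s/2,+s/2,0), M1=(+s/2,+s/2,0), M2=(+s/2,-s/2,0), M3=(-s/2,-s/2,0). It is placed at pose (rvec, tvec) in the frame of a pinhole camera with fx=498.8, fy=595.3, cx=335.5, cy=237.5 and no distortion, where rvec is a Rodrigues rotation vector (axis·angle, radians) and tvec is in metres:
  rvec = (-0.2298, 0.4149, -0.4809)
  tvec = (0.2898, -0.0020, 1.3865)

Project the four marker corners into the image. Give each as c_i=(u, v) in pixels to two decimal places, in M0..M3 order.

c0=(421.89, 306.87) c1=(501.48, 257.07) c2=(457.69, 166.14) c3=(384.56, 218.37)

Intrinsics K: fx=498.8, fy=595.3, cx=335.5, cy=237.5
Marker side s = 0.242 m; corners in marker frame (Z=0):
  M0 = (-0.1210, +0.1210, 0)
  M1 = (+0.1210, +0.1210, 0)
  M2 = (+0.1210, -0.1210, 0)
  M3 = (-0.1210, -0.1210, 0)
rvec = (-0.2298, 0.4149, -0.4809), |rvec| = θ = 0.67544 rad = 38.700°
Rodrigues: sinθ=0.62524, 1−cosθ=0.21957; R = I + sinθ·[k]× + (1−cosθ)·[k]×²:
    [+0.80585 +0.39927 +0.43725]
    [-0.49105 +0.86328 +0.11669]
    [-0.33088 -0.30875 +0.89174]
t = (0.2898, -0.0020, 1.3865) m
M0: Pc = R·M0+t = (+0.24060, +0.16187, +1.38918); u = 498.8·(+0.24060)/1.38918 + 335.5 = 421.8917, v = 595.3·(+0.16187)/1.38918 + 237.5 = 306.8673
M1: Pc = R·M1+t = (+0.43562, +0.04304, +1.30911); u = 498.8·(+0.43562)/1.30911 + 335.5 = 501.4814, v = 595.3·(+0.04304)/1.30911 + 237.5 = 257.0722
M2: Pc = R·M2+t = (+0.33900, -0.16587, +1.38382); u = 498.8·(+0.33900)/1.38382 + 335.5 = 457.6913, v = 595.3·(-0.16587)/1.38382 + 237.5 = 166.1436
M3: Pc = R·M3+t = (+0.14398, -0.04704, +1.46389); u = 498.8·(+0.14398)/1.46389 + 335.5 = 384.5591, v = 595.3·(-0.04704)/1.46389 + 237.5 = 218.3707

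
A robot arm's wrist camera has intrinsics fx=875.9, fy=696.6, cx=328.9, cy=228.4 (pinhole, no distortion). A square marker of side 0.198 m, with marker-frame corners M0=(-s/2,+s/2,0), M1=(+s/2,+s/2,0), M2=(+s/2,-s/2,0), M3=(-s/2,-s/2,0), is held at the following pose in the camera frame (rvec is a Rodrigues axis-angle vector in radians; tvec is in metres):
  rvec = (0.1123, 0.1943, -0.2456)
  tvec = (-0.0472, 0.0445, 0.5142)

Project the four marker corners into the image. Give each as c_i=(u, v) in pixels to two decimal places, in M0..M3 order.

Intrinsics K: fx=875.9, fy=696.6, cx=328.9, cy=228.4
Marker side s = 0.198 m; corners in marker frame (Z=0):
  M0 = (-0.0990, +0.0990, 0)
  M1 = (+0.0990, +0.0990, 0)
  M2 = (+0.0990, -0.0990, 0)
  M3 = (-0.0990, -0.0990, 0)
rvec = (0.1123, 0.1943, -0.2456), |rvec| = θ = 0.33269 rad = 19.062°
Rodrigues: sinθ=0.32659, 1−cosθ=0.05483; R = I + sinθ·[k]× + (1−cosθ)·[k]×²:
    [+0.95141 +0.25190 +0.17707]
    [-0.23028 +0.96387 -0.13388]
    [-0.20440 +0.08660 +0.97505]
t = (-0.0472, 0.0445, 0.5142) m
M0: Pc = R·M0+t = (-0.11645, +0.16272, +0.54301); u = 875.9·(-0.11645)/0.54301 + 328.9 = 141.0579, v = 696.6·(+0.16272)/0.54301 + 228.4 = 437.1473
M1: Pc = R·M1+t = (+0.07193, +0.11712, +0.50254); u = 875.9·(+0.07193)/0.50254 + 328.9 = 454.2681, v = 696.6·(+0.11712)/0.50254 + 228.4 = 390.7544
M2: Pc = R·M2+t = (+0.02205, -0.07372, +0.48539); u = 875.9·(+0.02205)/0.48539 + 328.9 = 368.6926, v = 696.6·(-0.07372)/0.48539 + 228.4 = 122.6003
M3: Pc = R·M3+t = (-0.16633, -0.02812, +0.52586); u = 875.9·(-0.16633)/0.52586 + 328.9 = 51.8556, v = 696.6·(-0.02812)/0.52586 + 228.4 = 191.1434

c0=(141.06, 437.15) c1=(454.27, 390.75) c2=(368.69, 122.60) c3=(51.86, 191.14)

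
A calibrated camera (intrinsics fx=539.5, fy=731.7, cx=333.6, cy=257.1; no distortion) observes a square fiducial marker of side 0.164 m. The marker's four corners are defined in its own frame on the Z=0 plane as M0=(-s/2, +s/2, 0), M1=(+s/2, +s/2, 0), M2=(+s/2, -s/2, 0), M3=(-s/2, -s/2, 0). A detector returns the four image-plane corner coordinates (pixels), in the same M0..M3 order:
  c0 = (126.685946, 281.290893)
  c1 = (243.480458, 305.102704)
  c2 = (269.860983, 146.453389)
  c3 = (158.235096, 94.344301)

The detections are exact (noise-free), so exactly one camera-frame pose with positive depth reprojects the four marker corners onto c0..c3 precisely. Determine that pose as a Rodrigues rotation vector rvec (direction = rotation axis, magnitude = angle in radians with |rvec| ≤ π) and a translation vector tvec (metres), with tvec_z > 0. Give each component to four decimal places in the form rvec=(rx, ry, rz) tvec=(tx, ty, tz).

Intrinsics K: fx=539.5, fy=731.7, cx=333.6, cy=257.1
Marker side s = 0.164 m; corners in marker frame (Z=0):
  M0 = (-0.0820, +0.0820, 0)
  M1 = (+0.0820, +0.0820, 0)
  M2 = (+0.0820, -0.0820, 0)
  M3 = (-0.0820, -0.0820, 0)
Detected image corners:
  c0 = (126.685946, 281.290893) px
  c1 = (243.480458, 305.102704) px
  c2 = (269.860983, 146.453389) px
  c3 = (158.235096, 94.344301) px
Planar DLT: solve 8×8 A·h = b for H (H[2,2]=1):
  H  [+896.59169 -179.61139 +204.28904]
  H  [+439.08992 +1042.10022 +208.20687]
  H  [+1.00326 -0.02151 +1.00000]
B = K⁻¹H; ‖b₁‖=1.467175, ‖b₂‖=1.467175; λ = 2/(‖b₁‖+‖b₂‖) = 0.681582, sign → tz>0 ⇒ λ=+0.681582
r₁ = λ·B[:,0] = (+0.70989,+0.16874,+0.68380); r₂ = λ·B[:,1] = (-0.21785,+0.97587,-0.01466)
r₃ = r₁×r₂ = (-0.66978,-0.13856,+0.72952); SVD([r₁ r₂ r₃]) → R = UVᵀ:
  R  [+0.70989 -0.21785 -0.66978]
  R  [+0.16874 +0.97587 -0.13856]
  R  [+0.68380 -0.01466 +0.72952]
t = (-0.16337, -0.04554, +0.68158) m
tr R = 2.415280; θ = arccos((tr R − 1)/2) = 0.784644 rad = 44.957°
axis k = ((R−Rᵀ)₃₂, (R−Rᵀ)₁₃, (R−Rᵀ)₂₁) / (2 sinθ) = (+0.087673, -0.957849, +0.273568)
rvec = θ·k = (+0.068792, -0.751570, +0.214653)

rvec=(0.0688, -0.7516, 0.2147) tvec=(-0.1634, -0.0455, 0.6816)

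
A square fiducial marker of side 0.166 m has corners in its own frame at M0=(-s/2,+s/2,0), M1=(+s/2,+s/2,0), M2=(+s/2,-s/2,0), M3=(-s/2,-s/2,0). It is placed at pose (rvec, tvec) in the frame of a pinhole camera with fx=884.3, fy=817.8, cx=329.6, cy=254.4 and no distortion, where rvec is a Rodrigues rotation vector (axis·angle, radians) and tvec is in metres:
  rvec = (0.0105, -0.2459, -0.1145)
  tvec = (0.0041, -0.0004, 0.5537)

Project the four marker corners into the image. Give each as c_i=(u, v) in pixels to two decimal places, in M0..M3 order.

c0=(219.67, 394.18) c1=(472.95, 357.45) c2=(445.26, 122.32) c3=(187.95, 141.54)

Intrinsics K: fx=884.3, fy=817.8, cx=329.6, cy=254.4
Marker side s = 0.166 m; corners in marker frame (Z=0):
  M0 = (-0.0830, +0.0830, 0)
  M1 = (+0.0830, +0.0830, 0)
  M2 = (+0.0830, -0.0830, 0)
  M3 = (-0.0830, -0.0830, 0)
rvec = (0.0105, -0.2459, -0.1145), |rvec| = θ = 0.27145 rad = 15.553°
Rodrigues: sinθ=0.26813, 1−cosθ=0.03662; R = I + sinθ·[k]× + (1−cosθ)·[k]×²:
    [+0.96344 +0.11182 -0.24349]
    [-0.11438 +0.99343 +0.00362]
    [+0.24229 +0.02436 +0.96990]
t = (0.0041, -0.0004, 0.5537) m
M0: Pc = R·M0+t = (-0.06658, +0.09155, +0.53561); u = 884.3·(-0.06658)/0.53561 + 329.6 = 219.6683, v = 817.8·(+0.09155)/0.53561 + 254.4 = 394.1809
M1: Pc = R·M1+t = (+0.09335, +0.07256, +0.57583); u = 884.3·(+0.09335)/0.57583 + 329.6 = 472.9504, v = 817.8·(+0.07256)/0.57583 + 254.4 = 357.4515
M2: Pc = R·M2+t = (+0.07478, -0.09235, +0.57179); u = 884.3·(+0.07478)/0.57179 + 329.6 = 445.2581, v = 817.8·(-0.09235)/0.57179 + 254.4 = 122.3187
M3: Pc = R·M3+t = (-0.08515, -0.07336, +0.53157); u = 884.3·(-0.08515)/0.53157 + 329.6 = 187.9537, v = 817.8·(-0.07336)/0.53157 + 254.4 = 141.5364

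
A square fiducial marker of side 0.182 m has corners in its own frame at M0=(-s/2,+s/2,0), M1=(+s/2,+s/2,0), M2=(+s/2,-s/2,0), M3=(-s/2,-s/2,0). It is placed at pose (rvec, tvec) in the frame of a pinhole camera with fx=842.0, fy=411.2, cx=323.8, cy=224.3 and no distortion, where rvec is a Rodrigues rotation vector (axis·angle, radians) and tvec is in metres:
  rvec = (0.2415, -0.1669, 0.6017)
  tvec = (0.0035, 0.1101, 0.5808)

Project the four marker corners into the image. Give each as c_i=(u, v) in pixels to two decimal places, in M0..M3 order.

c0=(144.20, 319.69) c1=(357.76, 378.64) c2=(510.73, 285.08) c3=(296.13, 215.64)

Intrinsics K: fx=842.0, fy=411.2, cx=323.8, cy=224.3
Marker side s = 0.182 m; corners in marker frame (Z=0):
  M0 = (-0.0910, +0.0910, 0)
  M1 = (+0.0910, +0.0910, 0)
  M2 = (+0.0910, -0.0910, 0)
  M3 = (-0.0910, -0.0910, 0)
rvec = (0.2415, -0.1669, 0.6017), |rvec| = θ = 0.66949 rad = 38.359°
Rodrigues: sinθ=0.62059, 1−cosθ=0.21586; R = I + sinθ·[k]× + (1−cosθ)·[k]×²:
    [+0.81222 -0.57716 -0.08473]
    [+0.53834 +0.79755 -0.27222]
    [+0.22469 +0.17549 +0.95850]
t = (0.0035, 0.1101, 0.5808) m
M0: Pc = R·M0+t = (-0.12293, +0.13369, +0.57632); u = 842.0·(-0.12293)/0.57632 + 323.8 = 144.1953, v = 411.2·(+0.13369)/0.57632 + 224.3 = 319.6853
M1: Pc = R·M1+t = (+0.02489, +0.23167, +0.61722); u = 842.0·(+0.02489)/0.61722 + 323.8 = 357.7559, v = 411.2·(+0.23167)/0.61722 + 224.3 = 378.6396
M2: Pc = R·M2+t = (+0.12993, +0.08651, +0.58528); u = 842.0·(+0.12993)/0.58528 + 323.8 = 510.7276, v = 411.2·(+0.08651)/0.58528 + 224.3 = 285.0806
M3: Pc = R·M3+t = (-0.01789, -0.01147, +0.54438); u = 842.0·(-0.01789)/0.54438 + 323.8 = 296.1280, v = 411.2·(-0.01147)/0.54438 + 224.3 = 215.6393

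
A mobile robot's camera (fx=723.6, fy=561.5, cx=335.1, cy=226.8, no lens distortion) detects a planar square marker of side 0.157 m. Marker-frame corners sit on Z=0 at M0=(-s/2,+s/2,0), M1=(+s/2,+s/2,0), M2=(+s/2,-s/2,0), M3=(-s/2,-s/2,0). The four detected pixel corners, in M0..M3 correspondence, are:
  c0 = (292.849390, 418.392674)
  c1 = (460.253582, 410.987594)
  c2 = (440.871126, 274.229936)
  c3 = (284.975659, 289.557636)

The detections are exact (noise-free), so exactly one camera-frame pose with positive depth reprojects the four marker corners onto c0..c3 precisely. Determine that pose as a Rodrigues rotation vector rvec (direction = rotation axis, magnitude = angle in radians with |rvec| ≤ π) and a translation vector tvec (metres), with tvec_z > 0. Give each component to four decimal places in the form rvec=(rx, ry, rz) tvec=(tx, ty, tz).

rvec=(-0.2745, 0.3054, -0.1111) tvec=(0.0297, 0.1440, 0.6765)

Intrinsics K: fx=723.6, fy=561.5, cx=335.1, cy=226.8
Marker side s = 0.157 m; corners in marker frame (Z=0):
  M0 = (-0.0785, +0.0785, 0)
  M1 = (+0.0785, +0.0785, 0)
  M2 = (+0.0785, -0.0785, 0)
  M3 = (-0.0785, -0.0785, 0)
Detected image corners:
  c0 = (292.849390, 418.392674) px
  c1 = (460.253582, 410.987594) px
  c2 = (440.871126, 274.229936) px
  c3 = (284.975659, 289.557636) px
Planar DLT: solve 8×8 A·h = b for H (H[2,2]=1):
  H  [+874.67124 -69.09813 +366.87539]
  H  [-218.05047 +699.28131 +346.29656]
  H  [-0.41581 -0.41842 +1.00000]
B = K⁻¹H; ‖b₁‖=1.478250, ‖b₂‖=1.478250; λ = 2/(‖b₁‖+‖b₂‖) = 0.676475, sign → tz>0 ⇒ λ=+0.676475
r₁ = λ·B[:,0] = (+0.94797,-0.14908,-0.28129); r₂ = λ·B[:,1] = (+0.06648,+0.95680,-0.28305)
r₃ = r₁×r₂ = (+0.31133,+0.24962,+0.91693); SVD([r₁ r₂ r₃]) → R = UVᵀ:
  R  [+0.94797 +0.06648 +0.31133]
  R  [-0.14908 +0.95680 +0.24962]
  R  [-0.28129 -0.28305 +0.91693]
t = (+0.02971, +0.14397, +0.67648) m
tr R = 2.821701; θ = arccos((tr R − 1)/2) = 0.425457 rad = 24.377°
axis k = ((R−Rᵀ)₃₂, (R−Rᵀ)₁₃, (R−Rᵀ)₂₁) / (2 sinθ) = (-0.645293, +0.717915, -0.261141)
rvec = θ·k = (-0.274544, +0.305442, -0.111104)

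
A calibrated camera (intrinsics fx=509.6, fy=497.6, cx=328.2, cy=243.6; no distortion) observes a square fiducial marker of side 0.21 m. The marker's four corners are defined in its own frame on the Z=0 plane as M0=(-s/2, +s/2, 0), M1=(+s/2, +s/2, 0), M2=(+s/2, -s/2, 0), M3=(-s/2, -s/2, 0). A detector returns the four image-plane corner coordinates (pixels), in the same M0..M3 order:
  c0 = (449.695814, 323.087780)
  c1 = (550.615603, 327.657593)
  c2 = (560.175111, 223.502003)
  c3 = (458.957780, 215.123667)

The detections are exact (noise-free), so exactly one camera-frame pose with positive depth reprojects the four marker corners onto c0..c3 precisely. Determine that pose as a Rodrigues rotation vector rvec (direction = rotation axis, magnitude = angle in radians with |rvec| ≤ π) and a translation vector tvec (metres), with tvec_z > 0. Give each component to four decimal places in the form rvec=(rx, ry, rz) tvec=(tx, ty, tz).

Intrinsics K: fx=509.6, fy=497.6, cx=328.2, cy=243.6
Marker side s = 0.21 m; corners in marker frame (Z=0):
  M0 = (-0.1050, +0.1050, 0)
  M1 = (+0.1050, +0.1050, 0)
  M2 = (+0.1050, -0.1050, 0)
  M3 = (-0.1050, -0.1050, 0)
Detected image corners:
  c0 = (449.695814, 323.087780) px
  c1 = (550.615603, 327.657593) px
  c2 = (560.175111, 223.502003) px
  c3 = (458.957780, 215.123667) px
Planar DLT: solve 8×8 A·h = b for H (H[2,2]=1):
  H  [+566.68845 -29.79514 +505.74405]
  H  [+76.87521 +512.99389 +272.56603]
  H  [+0.16918 +0.02977 +1.00000]
B = K⁻¹H; ‖b₁‖=1.019758, ‖b₂‖=1.019758; λ = 2/(‖b₁‖+‖b₂‖) = 0.980625, sign → tz>0 ⇒ λ=+0.980625
r₁ = λ·B[:,0] = (+0.98363,+0.07028,+0.16590); r₂ = λ·B[:,1] = (-0.07614,+0.99667,+0.02919)
r₃ = r₁×r₂ = (-0.16330,-0.04135,+0.98571); SVD([r₁ r₂ r₃]) → R = UVᵀ:
  R  [+0.98363 -0.07614 -0.16330]
  R  [+0.07028 +0.99667 -0.04135]
  R  [+0.16590 +0.02919 +0.98571]
t = (+0.34165, +0.05708, +0.98063) m
tr R = 2.966015; θ = arccos((tr R − 1)/2) = 0.184613 rad = 10.578°
axis k = ((R−Rᵀ)₃₂, (R−Rᵀ)₁₃, (R−Rᵀ)₂₁) / (2 sinθ) = (+0.192146, -0.896674, +0.398819)
rvec = θ·k = (+0.035473, -0.165538, +0.073627)

rvec=(0.0355, -0.1655, 0.0736) tvec=(0.3416, 0.0571, 0.9806)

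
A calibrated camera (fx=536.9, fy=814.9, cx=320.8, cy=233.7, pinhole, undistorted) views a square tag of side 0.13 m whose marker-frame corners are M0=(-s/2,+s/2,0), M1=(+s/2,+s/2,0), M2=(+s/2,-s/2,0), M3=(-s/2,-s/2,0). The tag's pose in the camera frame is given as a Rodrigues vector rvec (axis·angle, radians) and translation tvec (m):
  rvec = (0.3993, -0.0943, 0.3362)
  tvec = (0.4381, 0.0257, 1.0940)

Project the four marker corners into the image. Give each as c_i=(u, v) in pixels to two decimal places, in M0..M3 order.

Intrinsics K: fx=536.9, fy=814.9, cx=320.8, cy=233.7
Marker side s = 0.13 m; corners in marker frame (Z=0):
  M0 = (-0.0650, +0.0650, 0)
  M1 = (+0.0650, +0.0650, 0)
  M2 = (+0.0650, -0.0650, 0)
  M3 = (-0.0650, -0.0650, 0)
rvec = (0.3993, -0.0943, 0.3362), |rvec| = θ = 0.53044 rad = 30.392°
Rodrigues: sinθ=0.50591, 1−cosθ=0.13741; R = I + sinθ·[k]× + (1−cosθ)·[k]×²:
    [+0.94045 -0.33904 -0.02438]
    [+0.30226 +0.86693 -0.39632]
    [+0.15550 +0.36535 +0.91779]
t = (0.4381, 0.0257, 1.0940) m
M0: Pc = R·M0+t = (+0.35493, +0.06240, +1.10764); u = 536.9·(+0.35493)/1.10764 + 320.8 = 492.8444, v = 814.9·(+0.06240)/1.10764 + 233.7 = 279.6105
M1: Pc = R·M1+t = (+0.47719, +0.10170, +1.12786); u = 536.9·(+0.47719)/1.12786 + 320.8 = 547.9605, v = 814.9·(+0.10170)/1.12786 + 233.7 = 307.1787
M2: Pc = R·M2+t = (+0.52127, -0.01100, +1.08036); u = 536.9·(+0.52127)/1.08036 + 320.8 = 579.8512, v = 814.9·(-0.01100)/1.08036 + 233.7 = 225.4005
M3: Pc = R·M3+t = (+0.39901, -0.05030, +1.06014); u = 536.9·(+0.39901)/1.06014 + 320.8 = 522.8740, v = 814.9·(-0.05030)/1.06014 + 233.7 = 195.0378

c0=(492.84, 279.61) c1=(547.96, 307.18) c2=(579.85, 225.40) c3=(522.87, 195.04)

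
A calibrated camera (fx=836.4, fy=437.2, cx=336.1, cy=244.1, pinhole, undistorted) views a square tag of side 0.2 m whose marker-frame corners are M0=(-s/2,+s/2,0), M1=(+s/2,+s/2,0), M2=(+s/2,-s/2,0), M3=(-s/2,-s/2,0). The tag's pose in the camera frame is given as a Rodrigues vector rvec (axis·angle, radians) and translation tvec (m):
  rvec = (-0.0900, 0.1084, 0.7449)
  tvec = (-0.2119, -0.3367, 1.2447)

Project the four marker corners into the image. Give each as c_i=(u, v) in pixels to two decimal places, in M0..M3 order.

c0=(100.60, 128.78) c1=(195.09, 174.13) c2=(288.14, 122.85) c3=(192.37, 78.87)

Intrinsics K: fx=836.4, fy=437.2, cx=336.1, cy=244.1
Marker side s = 0.2 m; corners in marker frame (Z=0):
  M0 = (-0.1000, +0.1000, 0)
  M1 = (+0.1000, +0.1000, 0)
  M2 = (+0.1000, -0.1000, 0)
  M3 = (-0.1000, -0.1000, 0)
rvec = (-0.0900, 0.1084, 0.7449), |rvec| = θ = 0.75811 rad = 43.436°
Rodrigues: sinθ=0.68755, 1−cosθ=0.27386; R = I + sinθ·[k]× + (1−cosθ)·[k]×²:
    [+0.73000 -0.68022 +0.06637]
    [+0.67092 +0.73174 +0.12010]
    [-0.13026 -0.04315 +0.99054]
t = (-0.2119, -0.3367, 1.2447) m
M0: Pc = R·M0+t = (-0.35292, -0.33062, +1.25341); u = 836.4·(-0.35292)/1.25341 + 336.1 = 100.5956, v = 437.2·(-0.33062)/1.25341 + 244.1 = 128.7776
M1: Pc = R·M1+t = (-0.20692, -0.19643, +1.22736); u = 836.4·(-0.20692)/1.22736 + 336.1 = 195.0903, v = 437.2·(-0.19643)/1.22736 + 244.1 = 174.1279
M2: Pc = R·M2+t = (-0.07088, -0.34278, +1.23599); u = 836.4·(-0.07088)/1.23599 + 336.1 = 288.1363, v = 437.2·(-0.34278)/1.23599 + 244.1 = 122.8496
M3: Pc = R·M3+t = (-0.21688, -0.47697, +1.26204); u = 836.4·(-0.21688)/1.26204 + 336.1 = 192.3671, v = 437.2·(-0.47697)/1.26204 + 244.1 = 78.8680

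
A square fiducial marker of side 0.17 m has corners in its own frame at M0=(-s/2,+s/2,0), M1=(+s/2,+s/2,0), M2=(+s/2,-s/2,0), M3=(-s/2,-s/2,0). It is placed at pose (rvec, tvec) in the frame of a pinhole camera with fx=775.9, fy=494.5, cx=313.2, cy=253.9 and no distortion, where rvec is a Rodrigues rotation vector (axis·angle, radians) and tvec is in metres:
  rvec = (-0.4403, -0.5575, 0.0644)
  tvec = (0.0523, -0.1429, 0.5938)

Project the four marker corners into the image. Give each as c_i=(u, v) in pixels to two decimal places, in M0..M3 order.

Intrinsics K: fx=775.9, fy=494.5, cx=313.2, cy=253.9
Marker side s = 0.17 m; corners in marker frame (Z=0):
  M0 = (-0.0850, +0.0850, 0)
  M1 = (+0.0850, +0.0850, 0)
  M2 = (+0.0850, -0.0850, 0)
  M3 = (-0.0850, -0.0850, 0)
rvec = (-0.4403, -0.5575, 0.0644), |rvec| = θ = 0.71331 rad = 40.870°
Rodrigues: sinθ=0.65434, 1−cosθ=0.24380; R = I + sinθ·[k]× + (1−cosθ)·[k]×²:
    [+0.84909 +0.05854 -0.52500]
    [+0.17669 +0.90512 +0.38670]
    [+0.49782 -0.42110 +0.75818]
t = (0.0523, -0.1429, 0.5938) m
M0: Pc = R·M0+t = (-0.01490, -0.08098, +0.51569); u = 775.9·(-0.01490)/0.51569 + 313.2 = 290.7870, v = 494.5·(-0.08098)/0.51569 + 253.9 = 176.2443
M1: Pc = R·M1+t = (+0.12945, -0.05095, +0.60032); u = 775.9·(+0.12945)/0.60032 + 313.2 = 480.5089, v = 494.5·(-0.05095)/0.60032 + 253.9 = 211.9347
M2: Pc = R·M2+t = (+0.11950, -0.20482, +0.67191); u = 775.9·(+0.11950)/0.67191 + 313.2 = 451.1910, v = 494.5·(-0.20482)/0.67191 + 253.9 = 103.1627
M3: Pc = R·M3+t = (-0.02485, -0.23485, +0.58728); u = 775.9·(-0.02485)/0.58728 + 313.2 = 280.3707, v = 494.5·(-0.23485)/0.58728 + 253.9 = 56.1482

c0=(290.79, 176.24) c1=(480.51, 211.93) c2=(451.19, 103.16) c3=(280.37, 56.15)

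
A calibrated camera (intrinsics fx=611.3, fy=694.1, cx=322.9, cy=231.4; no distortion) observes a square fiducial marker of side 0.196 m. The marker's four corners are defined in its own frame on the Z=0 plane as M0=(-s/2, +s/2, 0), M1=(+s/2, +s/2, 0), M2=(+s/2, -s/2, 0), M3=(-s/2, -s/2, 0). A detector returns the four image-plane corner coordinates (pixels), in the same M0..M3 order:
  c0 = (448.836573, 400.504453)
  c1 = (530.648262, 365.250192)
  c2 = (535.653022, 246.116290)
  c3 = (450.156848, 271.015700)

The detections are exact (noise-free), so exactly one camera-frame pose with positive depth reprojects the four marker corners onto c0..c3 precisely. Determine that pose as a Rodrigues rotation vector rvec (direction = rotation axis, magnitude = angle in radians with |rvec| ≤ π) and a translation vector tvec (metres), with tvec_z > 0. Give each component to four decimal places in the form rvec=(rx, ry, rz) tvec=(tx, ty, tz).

Intrinsics K: fx=611.3, fy=694.1, cx=322.9, cy=231.4
Marker side s = 0.196 m; corners in marker frame (Z=0):
  M0 = (-0.0980, +0.0980, 0)
  M1 = (+0.0980, +0.0980, 0)
  M2 = (+0.0980, -0.0980, 0)
  M3 = (-0.0980, -0.0980, 0)
Detected image corners:
  c0 = (448.836573, 400.504453) px
  c1 = (530.648262, 365.250192) px
  c2 = (535.653022, 246.116290) px
  c3 = (450.156848, 271.015700) px
Planar DLT: solve 8×8 A·h = b for H (H[2,2]=1):
  H  [+664.27598 +102.81344 +493.26907]
  H  [+1.07738 +710.92622 +321.48888]
  H  [+0.48378 +0.24301 +1.00000]
B = K⁻¹H; ‖b₁‖=0.974842, ‖b₂‖=0.974842; λ = 2/(‖b₁‖+‖b₂‖) = 1.025807, sign → tz>0 ⇒ λ=+1.025807
r₁ = λ·B[:,0] = (+0.85257,-0.16385,+0.49627); r₂ = λ·B[:,1] = (+0.04086,+0.96757,+0.24928)
r₃ = r₁×r₂ = (-0.52102,-0.19225,+0.83161); SVD([r₁ r₂ r₃]) → R = UVᵀ:
  R  [+0.85257 +0.04086 -0.52102]
  R  [-0.16385 +0.96757 -0.19225]
  R  [+0.49627 +0.24928 +0.83161]
t = (+0.28589, +0.13314, +1.02581) m
tr R = 2.651749; θ = arccos((tr R − 1)/2) = 0.599045 rad = 34.323°
axis k = ((R−Rᵀ)₃₂, (R−Rᵀ)₁₃, (R−Rᵀ)₂₁) / (2 sinθ) = (+0.391525, -0.902084, -0.181528)
rvec = θ·k = (+0.234541, -0.540389, -0.108743)

rvec=(0.2345, -0.5404, -0.1087) tvec=(0.2859, 0.1331, 1.0258)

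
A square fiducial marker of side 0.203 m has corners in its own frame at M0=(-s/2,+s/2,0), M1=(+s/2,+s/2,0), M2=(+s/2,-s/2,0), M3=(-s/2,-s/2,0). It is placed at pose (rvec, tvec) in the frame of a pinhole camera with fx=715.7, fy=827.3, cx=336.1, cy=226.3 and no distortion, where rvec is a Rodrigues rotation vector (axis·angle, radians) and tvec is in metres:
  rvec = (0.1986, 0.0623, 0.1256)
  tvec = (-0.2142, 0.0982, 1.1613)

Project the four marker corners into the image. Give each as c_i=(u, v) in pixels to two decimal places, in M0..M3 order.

c0=(139.06, 354.34) c1=(259.65, 374.06) c2=(272.03, 235.58) c3=(147.04, 216.37)

Intrinsics K: fx=715.7, fy=827.3, cx=336.1, cy=226.3
Marker side s = 0.203 m; corners in marker frame (Z=0):
  M0 = (-0.1015, +0.1015, 0)
  M1 = (+0.1015, +0.1015, 0)
  M2 = (+0.1015, -0.1015, 0)
  M3 = (-0.1015, -0.1015, 0)
rvec = (0.1986, 0.0623, 0.1256), |rvec| = θ = 0.24310 rad = 13.929°
Rodrigues: sinθ=0.24071, 1−cosθ=0.02940; R = I + sinθ·[k]× + (1−cosθ)·[k]×²:
    [+0.99022 -0.11821 +0.07410]
    [+0.13052 +0.97253 -0.19276]
    [-0.04928 +0.20054 +0.97844]
t = (-0.2142, 0.0982, 1.1613) m
M0: Pc = R·M0+t = (-0.32671, +0.18366, +1.18666); u = 715.7·(-0.32671)/1.18666 + 336.1 = 139.0563, v = 827.3·(+0.18366)/1.18666 + 226.3 = 354.3444
M1: Pc = R·M1+t = (-0.12569, +0.21016, +1.17665); u = 715.7·(-0.12569)/1.17665 + 336.1 = 259.6484, v = 827.3·(+0.21016)/1.17665 + 226.3 = 374.0623
M2: Pc = R·M2+t = (-0.10169, +0.01274, +1.13594); u = 715.7·(-0.10169)/1.13594 + 336.1 = 272.0276, v = 827.3·(+0.01274)/1.13594 + 226.3 = 235.5759
M3: Pc = R·M3+t = (-0.30271, -0.01376, +1.14595); u = 715.7·(-0.30271)/1.14595 + 336.1 = 147.0434, v = 827.3·(-0.01376)/1.14595 + 226.3 = 216.3665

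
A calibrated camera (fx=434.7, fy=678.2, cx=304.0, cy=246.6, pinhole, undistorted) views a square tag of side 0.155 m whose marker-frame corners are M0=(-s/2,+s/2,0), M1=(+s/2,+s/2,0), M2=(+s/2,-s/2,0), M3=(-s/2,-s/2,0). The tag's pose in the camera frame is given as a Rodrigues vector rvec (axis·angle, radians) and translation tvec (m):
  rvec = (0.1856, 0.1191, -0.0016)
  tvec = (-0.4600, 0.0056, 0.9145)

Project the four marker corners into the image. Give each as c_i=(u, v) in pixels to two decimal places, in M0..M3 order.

c0=(55.59, 305.20) c1=(123.39, 307.44) c2=(116.66, 193.44) c3=(46.87, 193.43)

Intrinsics K: fx=434.7, fy=678.2, cx=304.0, cy=246.6
Marker side s = 0.155 m; corners in marker frame (Z=0):
  M0 = (-0.0775, +0.0775, 0)
  M1 = (+0.0775, +0.0775, 0)
  M2 = (+0.0775, -0.0775, 0)
  M3 = (-0.0775, -0.0775, 0)
rvec = (0.1856, 0.1191, -0.0016), |rvec| = θ = 0.22053 rad = 12.636°
Rodrigues: sinθ=0.21875, 1−cosθ=0.02422; R = I + sinθ·[k]× + (1−cosθ)·[k]×²:
    [+0.99294 +0.01259 +0.11799]
    [+0.00942 +0.98284 -0.18419]
    [-0.11828 +0.18400 +0.97578]
t = (-0.4600, 0.0056, 0.9145) m
M0: Pc = R·M0+t = (-0.53598, +0.08104, +0.93793); u = 434.7·(-0.53598)/0.93793 + 304.0 = 55.5917, v = 678.2·(+0.08104)/0.93793 + 246.6 = 305.1990
M1: Pc = R·M1+t = (-0.38207, +0.08250, +0.91959); u = 434.7·(-0.38207)/0.91959 + 304.0 = 123.3914, v = 678.2·(+0.08250)/0.91959 + 246.6 = 307.4442
M2: Pc = R·M2+t = (-0.38402, -0.06984, +0.89107); u = 434.7·(-0.38402)/0.89107 + 304.0 = 116.6583, v = 678.2·(-0.06984)/0.89107 + 246.6 = 193.4441
M3: Pc = R·M3+t = (-0.53793, -0.07130, +0.90941); u = 434.7·(-0.53793)/0.90941 + 304.0 = 46.8680, v = 678.2·(-0.07130)/0.90941 + 246.6 = 193.4268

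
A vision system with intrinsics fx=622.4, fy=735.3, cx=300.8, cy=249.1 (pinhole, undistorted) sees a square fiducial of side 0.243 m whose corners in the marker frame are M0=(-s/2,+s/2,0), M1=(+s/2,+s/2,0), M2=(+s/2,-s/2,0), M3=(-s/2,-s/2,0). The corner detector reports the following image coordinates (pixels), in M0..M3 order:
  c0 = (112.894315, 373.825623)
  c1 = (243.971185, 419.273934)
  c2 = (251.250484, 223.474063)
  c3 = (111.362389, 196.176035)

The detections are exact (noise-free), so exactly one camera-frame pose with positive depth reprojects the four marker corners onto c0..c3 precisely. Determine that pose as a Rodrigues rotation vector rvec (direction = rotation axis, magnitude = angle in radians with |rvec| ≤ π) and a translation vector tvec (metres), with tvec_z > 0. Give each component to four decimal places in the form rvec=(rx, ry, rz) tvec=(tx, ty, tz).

rvec=(0.2204, 0.4426, 0.1143) tvec=(-0.1831, 0.0696, 0.9139)

Intrinsics K: fx=622.4, fy=735.3, cx=300.8, cy=249.1
Marker side s = 0.243 m; corners in marker frame (Z=0):
  M0 = (-0.1215, +0.1215, 0)
  M1 = (+0.1215, +0.1215, 0)
  M2 = (+0.1215, -0.1215, 0)
  M3 = (-0.1215, -0.1215, 0)
Detected image corners:
  c0 = (112.894315, 373.825623) px
  c1 = (243.971185, 419.273934) px
  c2 = (251.250484, 223.474063) px
  c3 = (111.362389, 196.176035) px
Planar DLT: solve 8×8 A·h = b for H (H[2,2]=1):
  H  [+475.97941 +35.58794 +176.11841]
  H  [+14.33319 +844.61988 +305.12004]
  H  [-0.45029 +0.25809 +1.00000]
B = K⁻¹H; ‖b₁‖=1.094260, ‖b₂‖=1.094260; λ = 2/(‖b₁‖+‖b₂‖) = 0.913860, sign → tz>0 ⇒ λ=+0.913860
r₁ = λ·B[:,0] = (+0.89775,+0.15722,-0.41150); r₂ = λ·B[:,1] = (-0.06173,+0.96983,+0.23585)
r₃ = r₁×r₂ = (+0.43616,-0.18633,+0.88036); SVD([r₁ r₂ r₃]) → R = UVᵀ:
  R  [+0.89775 -0.06173 +0.43616]
  R  [+0.15722 +0.96983 -0.18633]
  R  [-0.41150 +0.23585 +0.88036]
t = (-0.18307, +0.06962, +0.91386) m
tr R = 2.747936; θ = arccos((tr R − 1)/2) = 0.507488 rad = 29.077°
axis k = ((R−Rᵀ)₃₂, (R−Rᵀ)₁₃, (R−Rᵀ)₂₁) / (2 sinθ) = (+0.434366, +0.872113, +0.225267)
rvec = θ·k = (+0.220436, +0.442587, +0.114320)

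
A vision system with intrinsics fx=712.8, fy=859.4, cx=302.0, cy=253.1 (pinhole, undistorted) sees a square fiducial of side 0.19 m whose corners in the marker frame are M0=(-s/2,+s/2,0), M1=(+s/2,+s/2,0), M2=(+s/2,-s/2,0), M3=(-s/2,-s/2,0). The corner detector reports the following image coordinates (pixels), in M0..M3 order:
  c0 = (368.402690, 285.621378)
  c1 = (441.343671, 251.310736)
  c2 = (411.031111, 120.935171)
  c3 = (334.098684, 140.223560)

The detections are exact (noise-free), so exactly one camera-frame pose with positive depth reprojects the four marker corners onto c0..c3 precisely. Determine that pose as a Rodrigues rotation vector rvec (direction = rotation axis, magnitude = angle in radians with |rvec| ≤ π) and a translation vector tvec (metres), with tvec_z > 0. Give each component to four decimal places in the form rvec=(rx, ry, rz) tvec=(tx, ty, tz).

rvec=(-0.0682, -0.7246, -0.2802) tvec=(0.1425, -0.0720, 1.1434)

Intrinsics K: fx=712.8, fy=859.4, cx=302.0, cy=253.1
Marker side s = 0.19 m; corners in marker frame (Z=0):
  M0 = (-0.0950, +0.0950, 0)
  M1 = (+0.0950, +0.0950, 0)
  M2 = (+0.0950, -0.0950, 0)
  M3 = (-0.0950, -0.0950, 0)
Detected image corners:
  c0 = (368.402690, 285.621378) px
  c1 = (441.343671, 251.310736) px
  c2 = (411.031111, 120.935171) px
  c3 = (334.098684, 140.223560) px
Planar DLT: solve 8×8 A·h = b for H (H[2,2]=1):
  H  [+619.57430 +181.34482 +390.82810]
  H  [-25.57306 +729.64113 +198.98538]
  H  [+0.57934 +0.03056 +1.00000]
B = K⁻¹H; ‖b₁‖=0.874562, ‖b₂‖=0.874562; λ = 2/(‖b₁‖+‖b₂‖) = 1.143429, sign → tz>0 ⇒ λ=+1.143429
r₁ = λ·B[:,0] = (+0.71322,-0.22912,+0.66244); r₂ = λ·B[:,1] = (+0.27610,+0.96049,+0.03494)
r₃ = r₁×r₂ = (-0.64427,+0.15797,+0.74830); SVD([r₁ r₂ r₃]) → R = UVᵀ:
  R  [+0.71322 +0.27610 -0.64427]
  R  [-0.22912 +0.96049 +0.15797]
  R  [+0.66244 +0.03494 +0.74830]
t = (+0.14249, -0.07200, +1.14343) m
tr R = 2.422018; θ = arccos((tr R − 1)/2) = 0.779864 rad = 44.683°
axis k = ((R−Rᵀ)₃₂, (R−Rᵀ)₁₃, (R−Rᵀ)₂₁) / (2 sinθ) = (-0.087481, -0.929138, -0.359234)
rvec = θ·k = (-0.068224, -0.724602, -0.280154)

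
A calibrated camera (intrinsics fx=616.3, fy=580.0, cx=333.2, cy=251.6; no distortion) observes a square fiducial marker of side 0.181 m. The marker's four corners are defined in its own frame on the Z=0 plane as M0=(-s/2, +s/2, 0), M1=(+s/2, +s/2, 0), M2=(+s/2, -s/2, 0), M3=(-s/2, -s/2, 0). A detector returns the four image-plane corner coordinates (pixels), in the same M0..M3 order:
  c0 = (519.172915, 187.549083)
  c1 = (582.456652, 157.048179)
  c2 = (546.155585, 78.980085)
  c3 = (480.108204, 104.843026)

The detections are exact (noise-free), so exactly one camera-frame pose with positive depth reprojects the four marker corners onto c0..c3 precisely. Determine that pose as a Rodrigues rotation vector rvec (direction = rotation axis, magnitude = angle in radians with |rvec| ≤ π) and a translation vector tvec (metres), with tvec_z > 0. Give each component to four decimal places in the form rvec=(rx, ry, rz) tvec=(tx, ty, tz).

Intrinsics K: fx=616.3, fy=580.0, cx=333.2, cy=251.6
Marker side s = 0.181 m; corners in marker frame (Z=0):
  M0 = (-0.0905, +0.0905, 0)
  M1 = (+0.0905, +0.0905, 0)
  M2 = (+0.0905, -0.0905, 0)
  M3 = (-0.0905, -0.0905, 0)
Detected image corners:
  c0 = (519.172915, 187.549083) px
  c1 = (582.456652, 157.048179) px
  c2 = (546.155585, 78.980085) px
  c3 = (480.108204, 104.843026) px
Planar DLT: solve 8×8 A·h = b for H (H[2,2]=1):
  H  [+534.61052 +230.21090 +533.02028]
  H  [-111.70310 +449.26587 +131.83203]
  H  [+0.33342 +0.04182 +1.00000]
B = K⁻¹H; ‖b₁‖=0.834938, ‖b₂‖=0.834938; λ = 2/(‖b₁‖+‖b₂‖) = 1.197694, sign → tz>0 ⇒ λ=+1.197694
r₁ = λ·B[:,0] = (+0.82304,-0.40390,+0.39934); r₂ = λ·B[:,1] = (+0.42030,+0.90600,+0.05009)
r₃ = r₁×r₂ = (-0.38203,+0.12662,+0.91543); SVD([r₁ r₂ r₃]) → R = UVᵀ:
  R  [+0.82304 +0.42030 -0.38203]
  R  [-0.40390 +0.90600 +0.12662]
  R  [+0.39934 +0.05009 +0.91543]
t = (+0.38832, -0.24732, +1.19769) m
tr R = 2.644478; θ = arccos((tr R − 1)/2) = 0.605462 rad = 34.690°
axis k = ((R−Rᵀ)₃₂, (R−Rᵀ)₁₃, (R−Rᵀ)₂₁) / (2 sinθ) = (-0.067228, -0.686443, -0.724070)
rvec = θ·k = (-0.040704, -0.415615, -0.438397)

rvec=(-0.0407, -0.4156, -0.4384) tvec=(0.3883, -0.2473, 1.1977)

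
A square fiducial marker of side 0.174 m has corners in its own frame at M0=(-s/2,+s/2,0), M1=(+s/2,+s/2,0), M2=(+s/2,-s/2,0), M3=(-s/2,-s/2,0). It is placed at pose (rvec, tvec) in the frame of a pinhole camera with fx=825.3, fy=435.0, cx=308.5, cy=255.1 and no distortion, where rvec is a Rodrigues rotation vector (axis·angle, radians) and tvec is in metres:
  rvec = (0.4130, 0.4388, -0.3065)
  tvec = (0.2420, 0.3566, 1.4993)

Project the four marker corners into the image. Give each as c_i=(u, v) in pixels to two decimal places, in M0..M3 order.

c0=(413.41, 379.87) c1=(502.44, 376.69) c2=(472.71, 335.22) c3=(382.02, 340.75)

Intrinsics K: fx=825.3, fy=435.0, cx=308.5, cy=255.1
Marker side s = 0.174 m; corners in marker frame (Z=0):
  M0 = (-0.0870, +0.0870, 0)
  M1 = (+0.0870, +0.0870, 0)
  M2 = (+0.0870, -0.0870, 0)
  M3 = (-0.0870, -0.0870, 0)
rvec = (0.4130, 0.4388, -0.3065), |rvec| = θ = 0.67606 rad = 38.735°
Rodrigues: sinθ=0.62572, 1−cosθ=0.21996; R = I + sinθ·[k]× + (1−cosθ)·[k]×²:
    [+0.86213 +0.37089 +0.34521]
    [-0.19647 +0.87271 -0.44697]
    [-0.46705 +0.31753 +0.82525]
t = (0.2420, 0.3566, 1.4993) m
M0: Pc = R·M0+t = (+0.19926, +0.44962, +1.56756); u = 825.3·(+0.19926)/1.56756 + 308.5 = 413.4092, v = 435.0·(+0.44962)/1.56756 + 255.1 = 379.8698
M1: Pc = R·M1+t = (+0.34927, +0.41543, +1.48629); u = 825.3·(+0.34927)/1.48629 + 308.5 = 502.4424, v = 435.0·(+0.41543)/1.48629 + 255.1 = 376.6867
M2: Pc = R·M2+t = (+0.28474, +0.26358, +1.43104); u = 825.3·(+0.28474)/1.43104 + 308.5 = 472.7118, v = 435.0·(+0.26358)/1.43104 + 255.1 = 335.2222
M3: Pc = R·M3+t = (+0.13473, +0.29777, +1.51231); u = 825.3·(+0.13473)/1.51231 + 308.5 = 382.0235, v = 435.0·(+0.29777)/1.51231 + 255.1 = 340.7497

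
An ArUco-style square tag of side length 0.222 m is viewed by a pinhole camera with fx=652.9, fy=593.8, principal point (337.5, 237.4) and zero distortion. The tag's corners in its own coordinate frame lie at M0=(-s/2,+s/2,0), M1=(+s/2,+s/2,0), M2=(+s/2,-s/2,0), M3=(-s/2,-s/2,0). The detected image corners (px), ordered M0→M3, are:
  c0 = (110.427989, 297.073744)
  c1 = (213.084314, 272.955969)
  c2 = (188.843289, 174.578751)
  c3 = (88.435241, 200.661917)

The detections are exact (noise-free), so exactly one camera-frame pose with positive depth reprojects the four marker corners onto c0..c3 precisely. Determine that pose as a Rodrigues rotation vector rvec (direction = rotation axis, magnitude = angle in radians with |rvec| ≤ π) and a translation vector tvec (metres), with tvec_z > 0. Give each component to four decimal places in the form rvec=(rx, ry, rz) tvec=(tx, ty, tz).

rvec=(-0.0798, 0.1562, -0.2465) tvec=(-0.3768, -0.0029, 1.3083)

Intrinsics K: fx=652.9, fy=593.8, cx=337.5, cy=237.4
Marker side s = 0.222 m; corners in marker frame (Z=0):
  M0 = (-0.1110, +0.1110, 0)
  M1 = (+0.1110, +0.1110, 0)
  M2 = (+0.1110, -0.1110, 0)
  M3 = (-0.1110, -0.1110, 0)
Detected image corners:
  c0 = (110.427989, 297.073744) px
  c1 = (213.084314, 272.955969) px
  c2 = (188.843289, 174.578751) px
  c3 = (88.435241, 200.661917) px
Planar DLT: solve 8×8 A·h = b for H (H[2,2]=1):
  H  [+440.76701 +92.85324 +149.48125]
  H  [-139.13058 +421.01457 +236.06742]
  H  [-0.11014 -0.07467 +1.00000]
B = K⁻¹H; ‖b₁‖=0.764328, ‖b₂‖=0.764328; λ = 2/(‖b₁‖+‖b₂‖) = 1.308339, sign → tz>0 ⇒ λ=+1.308339
r₁ = λ·B[:,0] = (+0.95774,-0.24894,-0.14410); r₂ = λ·B[:,1] = (+0.23657,+0.96669,-0.09769)
r₃ = r₁×r₂ = (+0.16362,+0.05947,+0.98473); SVD([r₁ r₂ r₃]) → R = UVᵀ:
  R  [+0.95774 +0.23657 +0.16362]
  R  [-0.24894 +0.96669 +0.05947]
  R  [-0.14410 -0.09769 +0.98473]
t = (-0.37677, -0.00294, +1.30834) m
tr R = 2.909159; θ = arccos((tr R − 1)/2) = 0.302551 rad = 17.335°
axis k = ((R−Rᵀ)₃₂, (R−Rᵀ)₁₃, (R−Rᵀ)₂₁) / (2 sinθ) = (-0.263736, +0.516397, -0.814725)
rvec = θ·k = (-0.079794, +0.156237, -0.246496)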